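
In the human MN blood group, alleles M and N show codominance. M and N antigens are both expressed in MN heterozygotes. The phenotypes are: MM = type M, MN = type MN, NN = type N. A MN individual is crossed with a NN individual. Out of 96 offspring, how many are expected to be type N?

Punnett square for MN × NN:
Offspring genotypes: 2 MN, 2 NN
Phenotype counts: 2 type MN, 2 type N
type N: 2 out of 4 → fraction 1/2
Expected count = 1/2 × 96 = 48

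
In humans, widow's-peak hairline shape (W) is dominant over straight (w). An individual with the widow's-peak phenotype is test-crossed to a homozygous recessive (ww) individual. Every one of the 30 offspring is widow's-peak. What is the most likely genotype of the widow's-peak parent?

Test cross: ? × ww
All offspring are widow's-peak.
If the unknown parent were heterozygous (Ww), about half of 30 offspring would be straight; none are. The unknown parent is most likely homozygous dominant (WW).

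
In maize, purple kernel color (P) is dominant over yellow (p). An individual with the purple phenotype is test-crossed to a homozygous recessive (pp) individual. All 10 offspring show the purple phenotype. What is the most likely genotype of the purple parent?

Test cross: ? × pp
All offspring are purple.
If the unknown parent were heterozygous (Pp), about half of 10 offspring would be yellow; none are. The unknown parent is most likely homozygous dominant (PP).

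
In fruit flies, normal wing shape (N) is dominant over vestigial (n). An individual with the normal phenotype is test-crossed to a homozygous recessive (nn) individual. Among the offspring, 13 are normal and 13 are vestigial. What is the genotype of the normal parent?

Test cross: ? × nn
Offspring: 13 normal, 13 vestigial — approximately 1:1.
A 1:1 ratio in a test cross indicates the unknown parent is heterozygous (Nn).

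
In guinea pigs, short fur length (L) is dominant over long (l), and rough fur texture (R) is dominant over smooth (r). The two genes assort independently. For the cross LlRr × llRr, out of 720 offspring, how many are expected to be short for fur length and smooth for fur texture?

Dihybrid cross LlRr × llRr — consider each gene separately:
fur length: Ll × ll → 2 Ll, 2 ll → 2 L_ : 2 ll (out of 4)
fur texture: Rr × Rr → 1 RR, 2 Rr, 1 rr → 3 R_ : 1 rr (out of 4)
Looking for: short (L_) and smooth (rr)
P(short) = 2/4, P(smooth) = 1/4
P(both) = 2/4 × 1/4 = 2/16 = 1/8
Expected count = 1/8 × 720 = 90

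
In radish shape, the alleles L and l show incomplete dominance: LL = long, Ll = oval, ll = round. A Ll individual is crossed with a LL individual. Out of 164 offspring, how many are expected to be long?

Punnett square for Ll × LL:
Offspring genotypes: 2 LL, 2 Ll
Phenotype counts: 2 long, 2 oval
long: 2 out of 4 → fraction 1/2
Expected count = 1/2 × 164 = 82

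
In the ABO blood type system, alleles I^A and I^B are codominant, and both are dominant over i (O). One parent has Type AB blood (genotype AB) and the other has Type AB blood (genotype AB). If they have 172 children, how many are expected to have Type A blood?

Cross: AB × AB
Possible offspring genotypes: 1 AA, 2 AB, 1 BB
Blood type counts: 1 Type A, 2 Type AB, 1 Type B
Probability of Type A: 1/4
Expected count = 1/4 × 172 = 43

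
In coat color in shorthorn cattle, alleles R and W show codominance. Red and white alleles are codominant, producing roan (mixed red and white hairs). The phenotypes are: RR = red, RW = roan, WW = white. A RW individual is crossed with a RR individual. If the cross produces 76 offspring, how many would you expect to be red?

Punnett square for RW × RR:
Offspring genotypes: 2 RR, 2 RW
Phenotype counts: 2 red, 2 roan
red: 2 out of 4 → fraction 1/2
Expected count = 1/2 × 76 = 38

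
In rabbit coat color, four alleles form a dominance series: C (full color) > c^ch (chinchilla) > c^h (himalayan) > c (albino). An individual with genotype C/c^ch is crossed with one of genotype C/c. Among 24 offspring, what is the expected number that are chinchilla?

Cross: C/c^ch × C/c
Allele dominance: C > c^ch > c^h > c
Offspring genotypes: 1 C/C, 1 C/c, 1 C/c^ch, 1 c^ch/c
Phenotype counts: 3 full color, 1 chinchilla
chinchilla: 1 out of 4 → fraction 1/4
Expected count = 1/4 × 24 = 6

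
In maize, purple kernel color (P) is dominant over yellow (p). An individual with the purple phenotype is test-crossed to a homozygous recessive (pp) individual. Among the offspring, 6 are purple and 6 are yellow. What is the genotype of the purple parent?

Test cross: ? × pp
Offspring: 6 purple, 6 yellow — approximately 1:1.
A 1:1 ratio in a test cross indicates the unknown parent is heterozygous (Pp).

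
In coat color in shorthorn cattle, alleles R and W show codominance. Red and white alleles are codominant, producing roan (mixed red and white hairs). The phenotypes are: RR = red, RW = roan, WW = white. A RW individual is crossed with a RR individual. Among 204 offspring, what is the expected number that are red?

Punnett square for RW × RR:
Offspring genotypes: 2 RR, 2 RW
Phenotype counts: 2 red, 2 roan
red: 2 out of 4 → fraction 1/2
Expected count = 1/2 × 204 = 102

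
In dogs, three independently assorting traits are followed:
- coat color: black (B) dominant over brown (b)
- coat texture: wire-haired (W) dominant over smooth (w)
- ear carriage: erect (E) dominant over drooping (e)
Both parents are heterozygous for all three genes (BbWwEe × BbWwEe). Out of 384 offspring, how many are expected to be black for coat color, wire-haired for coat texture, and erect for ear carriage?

Trihybrid cross: BbWwEe × BbWwEe
Each trait segregates independently with a 3:1 phenotypic ratio, so each gene contributes 3/4 (dominant) or 1/4 (recessive).
Target: black (coat color), wire-haired (coat texture), erect (ear carriage)
Probability = product of independent per-trait probabilities
= 3/4 × 3/4 × 3/4 = 27/64
Expected count = 27/64 × 384 = 162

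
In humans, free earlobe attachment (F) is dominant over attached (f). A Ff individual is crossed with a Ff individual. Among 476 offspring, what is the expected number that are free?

Punnett square for Ff × Ff:
Offspring genotypes: 1 FF, 2 Ff, 1 ff
free: 3, attached: 1
free: 3 out of 4 → fraction 3/4
Expected count = 3/4 × 476 = 357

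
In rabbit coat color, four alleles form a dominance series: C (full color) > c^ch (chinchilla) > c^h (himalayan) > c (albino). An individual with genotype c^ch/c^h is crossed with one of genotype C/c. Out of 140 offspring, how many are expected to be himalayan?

Cross: c^ch/c^h × C/c
Allele dominance: C > c^ch > c^h > c
Offspring genotypes: 1 C/c^ch, 1 c^ch/c, 1 C/c^h, 1 c^h/c
Phenotype counts: 2 full color, 1 chinchilla, 1 himalayan
himalayan: 1 out of 4 → fraction 1/4
Expected count = 1/4 × 140 = 35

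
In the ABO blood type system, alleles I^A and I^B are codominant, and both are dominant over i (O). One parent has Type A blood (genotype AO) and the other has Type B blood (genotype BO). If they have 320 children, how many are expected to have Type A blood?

Cross: AO × BO
Possible offspring genotypes: 1 AB, 1 AO, 1 BO, 1 OO
Blood type counts: 1 Type AB, 1 Type A, 1 Type B, 1 Type O
Probability of Type A: 1/4
Expected count = 1/4 × 320 = 80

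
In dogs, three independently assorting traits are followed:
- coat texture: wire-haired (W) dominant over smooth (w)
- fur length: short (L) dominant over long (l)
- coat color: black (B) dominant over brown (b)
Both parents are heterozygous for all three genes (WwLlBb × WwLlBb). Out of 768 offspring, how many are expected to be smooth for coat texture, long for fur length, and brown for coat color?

Trihybrid cross: WwLlBb × WwLlBb
Each trait segregates independently with a 3:1 phenotypic ratio, so each gene contributes 3/4 (dominant) or 1/4 (recessive).
Target: smooth (coat texture), long (fur length), brown (coat color)
Probability = product of independent per-trait probabilities
= 1/4 × 1/4 × 1/4 = 1/64
Expected count = 1/64 × 768 = 12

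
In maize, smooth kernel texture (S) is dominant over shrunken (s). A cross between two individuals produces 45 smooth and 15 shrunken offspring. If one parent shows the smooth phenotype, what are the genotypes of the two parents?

Observed offspring: 45 smooth, 15 shrunken
The observed ratio simplifies to 3:1. Shrunken (ss) offspring appear, so each parent must contribute one s allele. The parent stated to show smooth carries S, so it is Ss. The other parent is then either Ss or ss: Ss × ss would give a 1:1 split, whereas Ss × Ss gives 3:1 — matching the data. So both parents are heterozygous (Ss × Ss).
Parent genotypes: Ss × Ss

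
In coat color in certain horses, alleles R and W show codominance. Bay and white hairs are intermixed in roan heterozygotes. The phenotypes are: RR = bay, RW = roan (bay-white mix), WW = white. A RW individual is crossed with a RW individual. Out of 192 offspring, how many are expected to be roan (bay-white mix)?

Punnett square for RW × RW:
Offspring genotypes: 1 RR, 2 RW, 1 WW
Phenotype counts: 1 bay, 2 roan (bay-white mix), 1 white
roan (bay-white mix): 2 out of 4 → fraction 1/2
Expected count = 1/2 × 192 = 96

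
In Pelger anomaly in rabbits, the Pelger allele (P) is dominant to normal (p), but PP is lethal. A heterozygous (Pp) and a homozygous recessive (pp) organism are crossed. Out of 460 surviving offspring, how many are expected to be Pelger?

Cross: Pp × pp
Punnett square offspring (before lethality): 2 Pp, 2 pp
No PP offspring are produced in this cross.
Pelger: 2 out of 4 → fraction 1/2
Expected count = 1/2 × 460 = 230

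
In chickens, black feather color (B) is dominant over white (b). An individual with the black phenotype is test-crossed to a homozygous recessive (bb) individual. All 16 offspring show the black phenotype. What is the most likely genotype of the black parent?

Test cross: ? × bb
All offspring are black.
If the unknown parent were heterozygous (Bb), about half of 16 offspring would be white; none are. The unknown parent is most likely homozygous dominant (BB).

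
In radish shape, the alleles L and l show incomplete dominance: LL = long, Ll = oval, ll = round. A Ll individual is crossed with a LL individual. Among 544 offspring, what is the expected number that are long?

Punnett square for Ll × LL:
Offspring genotypes: 2 LL, 2 Ll
Phenotype counts: 2 long, 2 oval
long: 2 out of 4 → fraction 1/2
Expected count = 1/2 × 544 = 272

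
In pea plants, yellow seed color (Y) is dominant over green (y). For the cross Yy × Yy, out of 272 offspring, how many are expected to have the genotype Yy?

Punnett square for Yy × Yy:
Offspring genotypes: 1 YY, 2 Yy, 1 yy
Total offspring: 4
Count with target: 2
Probability: 2/4 = 1/2
Expected count = 1/2 × 272 = 136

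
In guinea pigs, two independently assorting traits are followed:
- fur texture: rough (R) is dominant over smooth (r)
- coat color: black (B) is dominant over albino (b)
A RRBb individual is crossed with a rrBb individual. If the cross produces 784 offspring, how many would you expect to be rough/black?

Dihybrid cross RRBb × rrBb — consider each gene separately:
fur texture: RR × rr → 4 Rr → 4 R_ (out of 4)
coat color: Bb × Bb → 1 BB, 2 Bb, 1 bb → 3 B_ : 1 bb (out of 4)
Combine (counts out of 4 × 4 = 16): rough/black (R_B_) = 4×3 = 12; rough/albino (R_bb) = 4×1 = 4
Phenotype counts (out of 16): 12 rough/black, 4 rough/albino
rough/black: 12 out of 16 → fraction 3/4
Expected count = 3/4 × 784 = 588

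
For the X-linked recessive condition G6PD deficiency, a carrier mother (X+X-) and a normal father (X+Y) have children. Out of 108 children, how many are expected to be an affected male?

Cross: X+X- × X+Y
Offspring: 1 X+X+, 1 X+Y, 1 X+X-, 1 X-Y
Probability of an affected male: 1/4
Expected count = 1/4 × 108 = 27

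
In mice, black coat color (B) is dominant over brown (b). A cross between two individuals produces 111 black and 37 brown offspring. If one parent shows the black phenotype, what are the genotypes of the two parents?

Observed offspring: 111 black, 37 brown
The observed ratio simplifies to 3:1. Brown (bb) offspring appear, so each parent must contribute one b allele. The parent stated to show black carries B, so it is Bb. The other parent is then either Bb or bb: Bb × bb would give a 1:1 split, whereas Bb × Bb gives 3:1 — matching the data. So both parents are heterozygous (Bb × Bb).
Parent genotypes: Bb × Bb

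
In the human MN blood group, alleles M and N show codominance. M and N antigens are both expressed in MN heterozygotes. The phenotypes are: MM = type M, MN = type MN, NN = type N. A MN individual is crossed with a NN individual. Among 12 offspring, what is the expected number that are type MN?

Punnett square for MN × NN:
Offspring genotypes: 2 MN, 2 NN
Phenotype counts: 2 type MN, 2 type N
type MN: 2 out of 4 → fraction 1/2
Expected count = 1/2 × 12 = 6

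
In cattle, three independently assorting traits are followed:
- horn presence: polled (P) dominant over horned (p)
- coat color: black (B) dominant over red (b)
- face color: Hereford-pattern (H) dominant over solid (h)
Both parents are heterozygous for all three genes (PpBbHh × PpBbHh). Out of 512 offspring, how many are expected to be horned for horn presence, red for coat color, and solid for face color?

Trihybrid cross: PpBbHh × PpBbHh
Each trait segregates independently with a 3:1 phenotypic ratio, so each gene contributes 3/4 (dominant) or 1/4 (recessive).
Target: horned (horn presence), red (coat color), solid (face color)
Probability = product of independent per-trait probabilities
= 1/4 × 1/4 × 1/4 = 1/64
Expected count = 1/64 × 512 = 8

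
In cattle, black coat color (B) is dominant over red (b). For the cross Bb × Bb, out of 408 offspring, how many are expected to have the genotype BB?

Punnett square for Bb × Bb:
Offspring genotypes: 1 BB, 2 Bb, 1 bb
Total offspring: 4
Count with target: 1
Probability: 1/4
Expected count = 1/4 × 408 = 102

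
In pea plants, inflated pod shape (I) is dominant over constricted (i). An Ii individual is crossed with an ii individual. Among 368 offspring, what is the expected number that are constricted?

Punnett square for Ii × ii:
Offspring genotypes: 2 Ii, 2 ii
inflated: 2, constricted: 2
constricted: 2 out of 4 → fraction 1/2
Expected count = 1/2 × 368 = 184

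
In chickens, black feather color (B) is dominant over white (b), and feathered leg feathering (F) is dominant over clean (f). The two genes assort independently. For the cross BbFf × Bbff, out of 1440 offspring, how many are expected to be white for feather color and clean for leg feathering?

Dihybrid cross BbFf × Bbff — consider each gene separately:
feather color: Bb × Bb → 1 BB, 2 Bb, 1 bb → 3 B_ : 1 bb (out of 4)
leg feathering: Ff × ff → 2 Ff, 2 ff → 2 F_ : 2 ff (out of 4)
Looking for: white (bb) and clean (ff)
P(white) = 1/4, P(clean) = 2/4
P(both) = 1/4 × 2/4 = 2/16 = 1/8
Expected count = 1/8 × 1440 = 180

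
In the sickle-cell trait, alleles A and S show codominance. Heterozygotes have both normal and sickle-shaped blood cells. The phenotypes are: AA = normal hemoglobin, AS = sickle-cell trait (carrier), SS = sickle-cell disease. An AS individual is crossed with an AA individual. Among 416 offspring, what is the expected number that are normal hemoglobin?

Punnett square for AS × AA:
Offspring genotypes: 2 AA, 2 AS
Phenotype counts: 2 normal hemoglobin, 2 sickle-cell trait (carrier)
normal hemoglobin: 2 out of 4 → fraction 1/2
Expected count = 1/2 × 416 = 208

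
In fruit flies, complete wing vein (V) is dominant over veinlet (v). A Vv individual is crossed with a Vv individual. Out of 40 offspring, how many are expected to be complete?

Punnett square for Vv × Vv:
Offspring genotypes: 1 VV, 2 Vv, 1 vv
complete: 3, veinlet: 1
complete: 3 out of 4 → fraction 3/4
Expected count = 3/4 × 40 = 30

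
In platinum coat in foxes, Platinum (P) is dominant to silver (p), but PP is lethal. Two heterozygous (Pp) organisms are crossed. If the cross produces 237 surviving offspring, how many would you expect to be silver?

Cross: Pp × Pp
Punnett square offspring (before lethality): 1 PP, 2 Pp, 1 pp
The PP genotype is lethal (embryos die); surviving offspring: 2 Pp, 1 pp
silver: 1 out of 3 → fraction 1/3
Expected count = 1/3 × 237 = 79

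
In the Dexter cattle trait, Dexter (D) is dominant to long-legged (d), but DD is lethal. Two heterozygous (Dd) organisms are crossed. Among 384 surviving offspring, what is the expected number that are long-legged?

Cross: Dd × Dd
Punnett square offspring (before lethality): 1 DD, 2 Dd, 1 dd
The DD genotype is lethal (embryos die); surviving offspring: 2 Dd, 1 dd
long-legged: 1 out of 3 → fraction 1/3
Expected count = 1/3 × 384 = 128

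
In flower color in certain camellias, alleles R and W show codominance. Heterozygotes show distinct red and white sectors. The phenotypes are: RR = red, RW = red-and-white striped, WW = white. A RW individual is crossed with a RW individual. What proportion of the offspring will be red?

Punnett square for RW × RW:
Offspring genotypes: 1 RR, 2 RW, 1 WW
Phenotype counts: 1 red, 2 red-and-white striped, 1 white
red: 1 out of 4
Probability: 1/4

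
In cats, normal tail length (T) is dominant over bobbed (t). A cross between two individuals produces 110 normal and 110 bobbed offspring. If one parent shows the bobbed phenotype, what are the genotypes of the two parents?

Observed offspring: 110 normal, 110 bobbed
The observed ratio simplifies to 1:1. One parent shows bobbed, so its genotype must be tt. A 1:1 offspring split requires the other parent to be heterozygous (Tt).
Parent genotypes: tt × Tt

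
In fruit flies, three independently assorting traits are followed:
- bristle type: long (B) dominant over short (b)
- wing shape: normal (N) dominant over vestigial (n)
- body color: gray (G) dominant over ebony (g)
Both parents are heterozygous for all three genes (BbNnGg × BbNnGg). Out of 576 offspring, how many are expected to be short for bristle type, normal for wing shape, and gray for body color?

Trihybrid cross: BbNnGg × BbNnGg
Each trait segregates independently with a 3:1 phenotypic ratio, so each gene contributes 3/4 (dominant) or 1/4 (recessive).
Target: short (bristle type), normal (wing shape), gray (body color)
Probability = product of independent per-trait probabilities
= 1/4 × 3/4 × 3/4 = 9/64
Expected count = 9/64 × 576 = 81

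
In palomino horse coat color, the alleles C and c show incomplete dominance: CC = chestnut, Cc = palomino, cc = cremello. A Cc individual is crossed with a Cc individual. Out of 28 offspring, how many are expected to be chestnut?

Punnett square for Cc × Cc:
Offspring genotypes: 1 CC, 2 Cc, 1 cc
Phenotype counts: 1 chestnut, 2 palomino, 1 cremello
chestnut: 1 out of 4 → fraction 1/4
Expected count = 1/4 × 28 = 7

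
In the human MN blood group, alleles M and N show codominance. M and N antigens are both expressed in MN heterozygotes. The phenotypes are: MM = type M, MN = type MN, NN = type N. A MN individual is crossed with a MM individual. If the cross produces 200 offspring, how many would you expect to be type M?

Punnett square for MN × MM:
Offspring genotypes: 2 MM, 2 MN
Phenotype counts: 2 type M, 2 type MN
type M: 2 out of 4 → fraction 1/2
Expected count = 1/2 × 200 = 100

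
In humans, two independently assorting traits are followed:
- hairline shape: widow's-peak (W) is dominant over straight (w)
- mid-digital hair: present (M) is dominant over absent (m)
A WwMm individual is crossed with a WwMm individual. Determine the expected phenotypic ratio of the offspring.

Dihybrid cross WwMm × WwMm — consider each gene separately:
hairline shape: Ww × Ww → 1 WW, 2 Ww, 1 ww → 3 W_ : 1 ww (out of 4)
mid-digital hair: Mm × Mm → 1 MM, 2 Mm, 1 mm → 3 M_ : 1 mm (out of 4)
Combine (counts out of 4 × 4 = 16): widow's-peak/present (W_M_) = 3×3 = 9; widow's-peak/absent (W_mm) = 3×1 = 3; straight/present (wwM_) = 1×3 = 3; straight/absent (wwmm) = 1×1 = 1
Phenotype counts (out of 16): 9 widow's-peak/present, 3 widow's-peak/absent, 3 straight/present, 1 straight/absent
Ratio: 9 widow's-peak/present : 3 widow's-peak/absent : 3 straight/present : 1 straight/absent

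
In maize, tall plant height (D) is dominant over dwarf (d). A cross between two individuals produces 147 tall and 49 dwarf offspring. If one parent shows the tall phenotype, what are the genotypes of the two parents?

Observed offspring: 147 tall, 49 dwarf
The observed ratio simplifies to 3:1. Dwarf (dd) offspring appear, so each parent must contribute one d allele. The parent stated to show tall carries D, so it is Dd. The other parent is then either Dd or dd: Dd × dd would give a 1:1 split, whereas Dd × Dd gives 3:1 — matching the data. So both parents are heterozygous (Dd × Dd).
Parent genotypes: Dd × Dd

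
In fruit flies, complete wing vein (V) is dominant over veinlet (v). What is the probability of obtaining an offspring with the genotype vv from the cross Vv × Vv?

Punnett square for Vv × Vv:
Offspring genotypes: 1 VV, 2 Vv, 1 vv
Total offspring: 4
Count with target: 1
Probability: 1/4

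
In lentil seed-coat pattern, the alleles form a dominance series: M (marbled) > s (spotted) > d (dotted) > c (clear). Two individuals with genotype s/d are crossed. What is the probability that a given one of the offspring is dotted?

Cross: s/d × s/d
Allele dominance: M > s > d > c
Offspring genotypes: 1 s/s, 2 s/d, 1 d/d
Phenotype counts: 3 spotted, 1 dotted
dotted: 1 out of 4
Probability: 1/4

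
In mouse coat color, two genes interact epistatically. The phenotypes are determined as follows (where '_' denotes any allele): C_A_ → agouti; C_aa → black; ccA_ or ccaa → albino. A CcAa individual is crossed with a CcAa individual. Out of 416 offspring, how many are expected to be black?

Cross: CcAa × CcAa — consider each gene separately:
C gene: Cc × Cc → 1 CC, 2 Cc, 1 cc → 3 C_ : 1 cc (out of 4)
A gene: Aa × Aa → 1 AA, 2 Aa, 1 aa → 3 A_ : 1 aa (out of 4)
Genotype classes (out of 4 × 4 = 16): C_A_ = 3×3 = 9; C_aa = 3×1 = 3; ccA_ = 1×3 = 3; ccaa = 1×1 = 1
Apply the phenotype rules: C_A_ (9) → agouti; C_aa (3) → black; ccA_ (3) + ccaa (1) → albino
Phenotype counts (out of 16): 9 agouti, 3 black, 4 albino
black: 3 out of 16 → fraction 3/16
Expected count = 3/16 × 416 = 78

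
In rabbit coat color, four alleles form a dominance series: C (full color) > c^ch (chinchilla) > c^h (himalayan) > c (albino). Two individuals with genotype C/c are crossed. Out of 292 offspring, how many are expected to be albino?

Cross: C/c × C/c
Allele dominance: C > c^ch > c^h > c
Offspring genotypes: 1 C/C, 2 C/c, 1 c/c
Phenotype counts: 3 full color, 1 albino
albino: 1 out of 4 → fraction 1/4
Expected count = 1/4 × 292 = 73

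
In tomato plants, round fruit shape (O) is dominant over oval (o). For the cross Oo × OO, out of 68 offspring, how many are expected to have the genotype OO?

Punnett square for Oo × OO:
Offspring genotypes: 2 OO, 2 Oo
Total offspring: 4
Count with target: 2
Probability: 2/4 = 1/2
Expected count = 1/2 × 68 = 34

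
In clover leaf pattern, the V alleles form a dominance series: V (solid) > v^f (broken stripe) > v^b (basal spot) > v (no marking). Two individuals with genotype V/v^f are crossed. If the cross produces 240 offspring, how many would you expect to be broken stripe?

Cross: V/v^f × V/v^f
Allele dominance: V > v^f > v^b > v
Offspring genotypes: 1 V/V, 2 V/v^f, 1 v^f/v^f
Phenotype counts: 3 solid, 1 broken stripe
broken stripe: 1 out of 4 → fraction 1/4
Expected count = 1/4 × 240 = 60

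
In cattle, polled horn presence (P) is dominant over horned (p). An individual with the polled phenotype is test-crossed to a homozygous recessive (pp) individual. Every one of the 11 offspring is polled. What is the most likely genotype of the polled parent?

Test cross: ? × pp
All offspring are polled.
If the unknown parent were heterozygous (Pp), about half of 11 offspring would be horned; none are. The unknown parent is most likely homozygous dominant (PP).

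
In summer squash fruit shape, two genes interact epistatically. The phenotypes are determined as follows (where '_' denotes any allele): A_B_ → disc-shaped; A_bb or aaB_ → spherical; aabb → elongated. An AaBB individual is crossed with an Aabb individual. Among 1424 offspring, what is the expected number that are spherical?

Cross: AaBB × Aabb — consider each gene separately:
A gene: Aa × Aa → 1 AA, 2 Aa, 1 aa → 3 A_ : 1 aa (out of 4)
B gene: BB × bb → 4 Bb → 4 B_ (out of 4)
Genotype classes (out of 4 × 4 = 16): A_B_ = 3×4 = 12; aaB_ = 1×4 = 4
Apply the phenotype rules: A_B_ (12) → disc-shaped; aaB_ (4) → spherical
Phenotype counts (out of 16): 12 disc-shaped, 4 spherical
spherical: 4 out of 16 → fraction 1/4
Expected count = 1/4 × 1424 = 356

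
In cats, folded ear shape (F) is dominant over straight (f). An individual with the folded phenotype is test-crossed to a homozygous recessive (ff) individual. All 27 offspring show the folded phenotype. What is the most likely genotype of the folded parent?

Test cross: ? × ff
All offspring are folded.
If the unknown parent were heterozygous (Ff), about half of 27 offspring would be straight; none are. The unknown parent is most likely homozygous dominant (FF).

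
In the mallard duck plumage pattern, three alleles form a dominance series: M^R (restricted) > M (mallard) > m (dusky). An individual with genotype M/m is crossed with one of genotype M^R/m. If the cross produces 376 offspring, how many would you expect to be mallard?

Cross: M/m × M^R/m
Allele dominance: M^R > M > m
Offspring genotypes: 1 M^R/M, 1 M/m, 1 M^R/m, 1 m/m
Phenotype counts: 2 restricted, 1 mallard, 1 dusky
mallard: 1 out of 4 → fraction 1/4
Expected count = 1/4 × 376 = 94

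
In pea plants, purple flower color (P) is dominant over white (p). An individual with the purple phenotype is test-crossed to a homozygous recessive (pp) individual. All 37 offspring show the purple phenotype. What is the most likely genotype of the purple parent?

Test cross: ? × pp
All offspring are purple.
If the unknown parent were heterozygous (Pp), about half of 37 offspring would be white; none are. The unknown parent is most likely homozygous dominant (PP).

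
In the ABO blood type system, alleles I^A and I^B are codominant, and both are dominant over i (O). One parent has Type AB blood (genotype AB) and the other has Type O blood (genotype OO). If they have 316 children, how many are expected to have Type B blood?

Cross: AB × OO
Possible offspring genotypes: 2 AO, 2 BO
Blood type counts: 2 Type A, 2 Type B
Probability of Type B: 2/4 = 1/2
Expected count = 1/2 × 316 = 158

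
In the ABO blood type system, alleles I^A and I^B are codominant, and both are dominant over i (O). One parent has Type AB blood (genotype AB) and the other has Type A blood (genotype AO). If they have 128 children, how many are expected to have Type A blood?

Cross: AB × AO
Possible offspring genotypes: 1 AA, 1 AO, 1 AB, 1 BO
Blood type counts: 2 Type A, 1 Type AB, 1 Type B
Probability of Type A: 2/4 = 1/2
Expected count = 1/2 × 128 = 64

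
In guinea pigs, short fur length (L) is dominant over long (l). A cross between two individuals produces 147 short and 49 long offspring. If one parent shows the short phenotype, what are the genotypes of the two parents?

Observed offspring: 147 short, 49 long
The observed ratio simplifies to 3:1. Long (ll) offspring appear, so each parent must contribute one l allele. The parent stated to show short carries L, so it is Ll. The other parent is then either Ll or ll: Ll × ll would give a 1:1 split, whereas Ll × Ll gives 3:1 — matching the data. So both parents are heterozygous (Ll × Ll).
Parent genotypes: Ll × Ll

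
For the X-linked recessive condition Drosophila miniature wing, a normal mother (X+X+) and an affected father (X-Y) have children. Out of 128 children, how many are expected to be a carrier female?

Cross: X+X+ × X-Y
Offspring: 2 X+X-, 2 X+Y
Probability of a carrier female: 2/4 = 1/2
Expected count = 1/2 × 128 = 64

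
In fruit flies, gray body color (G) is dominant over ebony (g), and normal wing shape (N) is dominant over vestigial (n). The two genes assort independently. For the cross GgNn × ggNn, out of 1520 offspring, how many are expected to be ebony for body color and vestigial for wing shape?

Dihybrid cross GgNn × ggNn — consider each gene separately:
body color: Gg × gg → 2 Gg, 2 gg → 2 G_ : 2 gg (out of 4)
wing shape: Nn × Nn → 1 NN, 2 Nn, 1 nn → 3 N_ : 1 nn (out of 4)
Looking for: ebony (gg) and vestigial (nn)
P(ebony) = 2/4, P(vestigial) = 1/4
P(both) = 2/4 × 1/4 = 2/16 = 1/8
Expected count = 1/8 × 1520 = 190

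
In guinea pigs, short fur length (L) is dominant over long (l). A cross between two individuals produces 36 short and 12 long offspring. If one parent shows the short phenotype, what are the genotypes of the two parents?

Observed offspring: 36 short, 12 long
The observed ratio simplifies to 3:1. Long (ll) offspring appear, so each parent must contribute one l allele. The parent stated to show short carries L, so it is Ll. The other parent is then either Ll or ll: Ll × ll would give a 1:1 split, whereas Ll × Ll gives 3:1 — matching the data. So both parents are heterozygous (Ll × Ll).
Parent genotypes: Ll × Ll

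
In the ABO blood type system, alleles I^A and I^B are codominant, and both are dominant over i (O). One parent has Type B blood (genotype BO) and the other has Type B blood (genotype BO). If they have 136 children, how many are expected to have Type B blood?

Cross: BO × BO
Possible offspring genotypes: 1 BB, 2 BO, 1 OO
Blood type counts: 3 Type B, 1 Type O
Probability of Type B: 3/4
Expected count = 3/4 × 136 = 102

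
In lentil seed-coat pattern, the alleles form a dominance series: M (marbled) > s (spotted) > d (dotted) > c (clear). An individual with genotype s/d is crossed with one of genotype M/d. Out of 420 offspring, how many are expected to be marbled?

Cross: s/d × M/d
Allele dominance: M > s > d > c
Offspring genotypes: 1 M/s, 1 s/d, 1 M/d, 1 d/d
Phenotype counts: 2 marbled, 1 spotted, 1 dotted
marbled: 2 out of 4 → fraction 1/2
Expected count = 1/2 × 420 = 210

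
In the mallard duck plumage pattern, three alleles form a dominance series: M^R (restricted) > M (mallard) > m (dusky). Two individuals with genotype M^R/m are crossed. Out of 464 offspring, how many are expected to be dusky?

Cross: M^R/m × M^R/m
Allele dominance: M^R > M > m
Offspring genotypes: 1 M^R/M^R, 2 M^R/m, 1 m/m
Phenotype counts: 3 restricted, 1 dusky
dusky: 1 out of 4 → fraction 1/4
Expected count = 1/4 × 464 = 116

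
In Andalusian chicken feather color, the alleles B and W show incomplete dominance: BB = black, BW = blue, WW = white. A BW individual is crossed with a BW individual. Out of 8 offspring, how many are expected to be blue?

Punnett square for BW × BW:
Offspring genotypes: 1 BB, 2 BW, 1 WW
Phenotype counts: 1 black, 2 blue, 1 white
blue: 2 out of 4 → fraction 1/2
Expected count = 1/2 × 8 = 4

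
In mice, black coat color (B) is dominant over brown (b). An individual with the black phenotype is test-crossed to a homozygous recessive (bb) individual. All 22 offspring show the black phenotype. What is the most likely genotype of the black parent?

Test cross: ? × bb
All offspring are black.
If the unknown parent were heterozygous (Bb), about half of 22 offspring would be brown; none are. The unknown parent is most likely homozygous dominant (BB).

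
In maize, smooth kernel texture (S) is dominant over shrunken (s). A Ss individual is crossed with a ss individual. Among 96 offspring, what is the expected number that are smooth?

Punnett square for Ss × ss:
Offspring genotypes: 2 Ss, 2 ss
smooth: 2, shrunken: 2
smooth: 2 out of 4 → fraction 1/2
Expected count = 1/2 × 96 = 48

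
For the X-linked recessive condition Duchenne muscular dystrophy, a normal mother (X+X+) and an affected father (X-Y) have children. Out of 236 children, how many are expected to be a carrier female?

Cross: X+X+ × X-Y
Offspring: 2 X+X-, 2 X+Y
Probability of a carrier female: 2/4 = 1/2
Expected count = 1/2 × 236 = 118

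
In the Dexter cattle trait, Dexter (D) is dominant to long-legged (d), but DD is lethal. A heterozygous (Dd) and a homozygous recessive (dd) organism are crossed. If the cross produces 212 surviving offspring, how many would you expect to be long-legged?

Cross: Dd × dd
Punnett square offspring (before lethality): 2 Dd, 2 dd
No DD offspring are produced in this cross.
long-legged: 2 out of 4 → fraction 1/2
Expected count = 1/2 × 212 = 106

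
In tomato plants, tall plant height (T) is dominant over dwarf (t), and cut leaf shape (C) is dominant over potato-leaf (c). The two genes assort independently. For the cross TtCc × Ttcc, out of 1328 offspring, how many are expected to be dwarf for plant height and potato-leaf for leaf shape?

Dihybrid cross TtCc × Ttcc — consider each gene separately:
plant height: Tt × Tt → 1 TT, 2 Tt, 1 tt → 3 T_ : 1 tt (out of 4)
leaf shape: Cc × cc → 2 Cc, 2 cc → 2 C_ : 2 cc (out of 4)
Looking for: dwarf (tt) and potato-leaf (cc)
P(dwarf) = 1/4, P(potato-leaf) = 2/4
P(both) = 1/4 × 2/4 = 2/16 = 1/8
Expected count = 1/8 × 1328 = 166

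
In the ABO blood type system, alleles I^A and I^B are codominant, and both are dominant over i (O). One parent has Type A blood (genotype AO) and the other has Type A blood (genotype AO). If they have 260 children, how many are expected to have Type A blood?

Cross: AO × AO
Possible offspring genotypes: 1 AA, 2 AO, 1 OO
Blood type counts: 3 Type A, 1 Type O
Probability of Type A: 3/4
Expected count = 3/4 × 260 = 195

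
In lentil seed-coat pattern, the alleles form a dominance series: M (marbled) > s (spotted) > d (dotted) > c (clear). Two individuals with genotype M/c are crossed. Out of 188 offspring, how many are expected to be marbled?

Cross: M/c × M/c
Allele dominance: M > s > d > c
Offspring genotypes: 1 M/M, 2 M/c, 1 c/c
Phenotype counts: 3 marbled, 1 clear
marbled: 3 out of 4 → fraction 3/4
Expected count = 3/4 × 188 = 141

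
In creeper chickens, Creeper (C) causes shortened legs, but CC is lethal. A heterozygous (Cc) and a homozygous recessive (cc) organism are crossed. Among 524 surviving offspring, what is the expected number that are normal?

Cross: Cc × cc
Punnett square offspring (before lethality): 2 Cc, 2 cc
No CC offspring are produced in this cross.
normal: 2 out of 4 → fraction 1/2
Expected count = 1/2 × 524 = 262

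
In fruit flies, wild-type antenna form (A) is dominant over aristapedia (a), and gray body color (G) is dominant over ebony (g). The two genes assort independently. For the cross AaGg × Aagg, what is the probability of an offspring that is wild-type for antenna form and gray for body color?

Dihybrid cross AaGg × Aagg — consider each gene separately:
antenna form: Aa × Aa → 1 AA, 2 Aa, 1 aa → 3 A_ : 1 aa (out of 4)
body color: Gg × gg → 2 Gg, 2 gg → 2 G_ : 2 gg (out of 4)
Looking for: wild-type (A_) and gray (G_)
P(wild-type) = 3/4, P(gray) = 2/4
P(both) = 3/4 × 2/4 = 6/16 = 3/8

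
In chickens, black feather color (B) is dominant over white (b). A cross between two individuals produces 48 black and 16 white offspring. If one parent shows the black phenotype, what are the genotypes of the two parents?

Observed offspring: 48 black, 16 white
The observed ratio simplifies to 3:1. White (bb) offspring appear, so each parent must contribute one b allele. The parent stated to show black carries B, so it is Bb. The other parent is then either Bb or bb: Bb × bb would give a 1:1 split, whereas Bb × Bb gives 3:1 — matching the data. So both parents are heterozygous (Bb × Bb).
Parent genotypes: Bb × Bb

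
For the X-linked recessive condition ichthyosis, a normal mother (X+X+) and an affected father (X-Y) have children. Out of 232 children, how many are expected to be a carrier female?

Cross: X+X+ × X-Y
Offspring: 2 X+X-, 2 X+Y
Probability of a carrier female: 2/4 = 1/2
Expected count = 1/2 × 232 = 116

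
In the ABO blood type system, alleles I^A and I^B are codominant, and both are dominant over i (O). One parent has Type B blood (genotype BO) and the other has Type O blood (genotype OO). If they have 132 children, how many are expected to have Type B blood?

Cross: BO × OO
Possible offspring genotypes: 2 BO, 2 OO
Blood type counts: 2 Type B, 2 Type O
Probability of Type B: 2/4 = 1/2
Expected count = 1/2 × 132 = 66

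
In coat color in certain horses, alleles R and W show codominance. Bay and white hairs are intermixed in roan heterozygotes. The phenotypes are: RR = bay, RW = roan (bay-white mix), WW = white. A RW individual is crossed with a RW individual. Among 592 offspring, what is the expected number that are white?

Punnett square for RW × RW:
Offspring genotypes: 1 RR, 2 RW, 1 WW
Phenotype counts: 1 bay, 2 roan (bay-white mix), 1 white
white: 1 out of 4 → fraction 1/4
Expected count = 1/4 × 592 = 148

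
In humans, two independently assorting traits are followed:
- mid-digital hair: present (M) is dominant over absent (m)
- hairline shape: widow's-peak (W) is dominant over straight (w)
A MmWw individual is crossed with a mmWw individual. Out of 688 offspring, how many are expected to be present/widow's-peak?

Dihybrid cross MmWw × mmWw — consider each gene separately:
mid-digital hair: Mm × mm → 2 Mm, 2 mm → 2 M_ : 2 mm (out of 4)
hairline shape: Ww × Ww → 1 WW, 2 Ww, 1 ww → 3 W_ : 1 ww (out of 4)
Combine (counts out of 4 × 4 = 16): present/widow's-peak (M_W_) = 2×3 = 6; present/straight (M_ww) = 2×1 = 2; absent/widow's-peak (mmW_) = 2×3 = 6; absent/straight (mmww) = 2×1 = 2
Phenotype counts (out of 16): 6 present/widow's-peak, 2 present/straight, 6 absent/widow's-peak, 2 absent/straight
present/widow's-peak: 6 out of 16 → fraction 3/8
Expected count = 3/8 × 688 = 258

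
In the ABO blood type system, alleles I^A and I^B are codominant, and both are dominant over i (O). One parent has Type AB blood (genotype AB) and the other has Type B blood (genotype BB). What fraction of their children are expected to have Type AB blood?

Cross: AB × BB
Possible offspring genotypes: 2 AB, 2 BB
Blood type counts: 2 Type AB, 2 Type B
Probability of Type AB: 2/4 = 1/2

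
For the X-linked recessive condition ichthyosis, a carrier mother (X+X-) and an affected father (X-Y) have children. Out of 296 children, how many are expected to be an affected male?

Cross: X+X- × X-Y
Offspring: 1 X+X-, 1 X+Y, 1 X-X-, 1 X-Y
Probability of an affected male: 1/4
Expected count = 1/4 × 296 = 74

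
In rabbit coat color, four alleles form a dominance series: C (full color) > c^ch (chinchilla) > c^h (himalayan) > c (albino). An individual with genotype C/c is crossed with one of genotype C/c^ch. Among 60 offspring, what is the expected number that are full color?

Cross: C/c × C/c^ch
Allele dominance: C > c^ch > c^h > c
Offspring genotypes: 1 C/C, 1 C/c^ch, 1 C/c, 1 c^ch/c
Phenotype counts: 3 full color, 1 chinchilla
full color: 3 out of 4 → fraction 3/4
Expected count = 3/4 × 60 = 45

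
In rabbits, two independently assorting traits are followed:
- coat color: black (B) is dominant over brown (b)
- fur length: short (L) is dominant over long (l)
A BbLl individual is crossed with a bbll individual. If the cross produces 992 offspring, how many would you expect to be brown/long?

Dihybrid cross BbLl × bbll — consider each gene separately:
coat color: Bb × bb → 2 Bb, 2 bb → 2 B_ : 2 bb (out of 4)
fur length: Ll × ll → 2 Ll, 2 ll → 2 L_ : 2 ll (out of 4)
Combine (counts out of 4 × 4 = 16): black/short (B_L_) = 2×2 = 4; black/long (B_ll) = 2×2 = 4; brown/short (bbL_) = 2×2 = 4; brown/long (bbll) = 2×2 = 4
Phenotype counts (out of 16): 4 black/short, 4 black/long, 4 brown/short, 4 brown/long
brown/long: 4 out of 16 → fraction 1/4
Expected count = 1/4 × 992 = 248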